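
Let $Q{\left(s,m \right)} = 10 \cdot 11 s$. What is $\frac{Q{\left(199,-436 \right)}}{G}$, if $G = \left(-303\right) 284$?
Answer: $- \frac{10945}{43026} \approx -0.25438$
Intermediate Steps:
$Q{\left(s,m \right)} = 110 s$
$G = -86052$
$\frac{Q{\left(199,-436 \right)}}{G} = \frac{110 \cdot 199}{-86052} = 21890 \left(- \frac{1}{86052}\right) = - \frac{10945}{43026}$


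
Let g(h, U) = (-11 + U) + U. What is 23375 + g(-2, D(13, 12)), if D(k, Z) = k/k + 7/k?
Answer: 303772/13 ≈ 23367.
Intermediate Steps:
D(k, Z) = 1 + 7/k
g(h, U) = -11 + 2*U
23375 + g(-2, D(13, 12)) = 23375 + (-11 + 2*((7 + 13)/13)) = 23375 + (-11 + 2*((1/13)*20)) = 23375 + (-11 + 2*(20/13)) = 23375 + (-11 + 40/13) = 23375 - 103/13 = 303772/13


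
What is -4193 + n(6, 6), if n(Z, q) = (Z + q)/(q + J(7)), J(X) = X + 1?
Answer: -29345/7 ≈ -4192.1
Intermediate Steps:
J(X) = 1 + X
n(Z, q) = (Z + q)/(8 + q) (n(Z, q) = (Z + q)/(q + (1 + 7)) = (Z + q)/(q + 8) = (Z + q)/(8 + q))
-4193 + n(6, 6) = -4193 + (6 + 6)/(8 + 6) = -4193 + 12/14 = -4193 + (1/14)*12 = -4193 + 6/7 = -29345/7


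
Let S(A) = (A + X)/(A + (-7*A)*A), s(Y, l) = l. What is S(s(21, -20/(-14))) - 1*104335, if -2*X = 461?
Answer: -6259031/60 ≈ -1.0432e+5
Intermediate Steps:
X = -461/2 (X = -1/2*461 = -461/2 ≈ -230.50)
S(A) = (-461/2 + A)/(A - 7*A**2) (S(A) = (A - 461/2)/(A + (-7*A)*A) = (-461/2 + A)/(A - 7*A**2))
S(s(21, -20/(-14))) - 1*104335 = (461/2 - (-20)/(-14))/(((-20/(-14)))*(-1 + 7*(-20/(-14)))) - 1*104335 = (461/2 - (-20)*(-1)/14)/(((-20*(-1/14)))*(-1 + 7*(-20*(-1/14)))) - 104335 = (461/2 - 1*10/7)/((10/7)*(-1 + 7*(10/7))) - 104335 = 7*(461/2 - 10/7)/(10*(-1 + 10)) - 104335 = (7/10)*(3207/14)/9 - 104335 = (7/10)*(1/9)*(3207/14) - 104335 = 1069/60 - 104335 = -6259031/60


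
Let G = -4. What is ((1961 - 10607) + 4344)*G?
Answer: 17208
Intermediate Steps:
((1961 - 10607) + 4344)*G = ((1961 - 10607) + 4344)*(-4) = (-8646 + 4344)*(-4) = -4302*(-4) = 17208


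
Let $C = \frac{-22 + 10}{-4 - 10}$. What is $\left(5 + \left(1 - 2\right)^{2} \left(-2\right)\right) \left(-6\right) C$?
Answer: $- \frac{108}{7} \approx -15.429$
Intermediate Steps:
$C = \frac{6}{7}$ ($C = - \frac{12}{-14} = \left(-12\right) \left(- \frac{1}{14}\right) = \frac{6}{7} \approx 0.85714$)
$\left(5 + \left(1 - 2\right)^{2} \left(-2\right)\right) \left(-6\right) C = \left(5 + \left(1 - 2\right)^{2} \left(-2\right)\right) \left(-6\right) \frac{6}{7} = \left(5 + \left(-1\right)^{2} \left(-2\right)\right) \left(-6\right) \frac{6}{7} = \left(5 + 1 \left(-2\right)\right) \left(-6\right) \frac{6}{7} = \left(5 - 2\right) \left(-6\right) \frac{6}{7} = 3 \left(-6\right) \frac{6}{7} = \left(-18\right) \frac{6}{7} = - \frac{108}{7}$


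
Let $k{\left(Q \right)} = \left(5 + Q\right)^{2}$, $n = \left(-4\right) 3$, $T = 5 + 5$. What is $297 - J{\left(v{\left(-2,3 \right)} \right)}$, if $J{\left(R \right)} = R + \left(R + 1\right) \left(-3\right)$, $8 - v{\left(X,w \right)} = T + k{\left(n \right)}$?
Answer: $198$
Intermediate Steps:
$T = 10$
$n = -12$
$v{\left(X,w \right)} = -51$ ($v{\left(X,w \right)} = 8 - \left(10 + \left(5 - 12\right)^{2}\right) = 8 - \left(10 + \left(-7\right)^{2}\right) = 8 - \left(10 + 49\right) = 8 - 59 = -51$)
$J{\left(R \right)} = -3 - 2 R$ ($J{\left(R \right)} = R + \left(1 + R\right) \left(-3\right) = R - \left(3 + 3 R\right) = -3 - 2 R$)
$297 - J{\left(v{\left(-2,3 \right)} \right)} = 297 - \left(-3 - -102\right) = 297 - \left(-3 + 102\right) = 297 - 99 = 198$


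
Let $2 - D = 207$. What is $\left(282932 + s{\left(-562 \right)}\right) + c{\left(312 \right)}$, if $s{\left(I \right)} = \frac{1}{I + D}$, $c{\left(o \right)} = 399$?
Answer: $\frac{217314876}{767} \approx 2.8333 \cdot 10^{5}$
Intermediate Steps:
$D = -205$ ($D = 2 - 207 = -205$)
$s{\left(I \right)} = \frac{1}{-205 + I}$ ($s{\left(I \right)} = \frac{1}{I - 205} = \frac{1}{-205 + I}$)
$\left(282932 + s{\left(-562 \right)}\right) + c{\left(312 \right)} = \left(282932 + \frac{1}{-205 - 562}\right) + 399 = \left(282932 + \frac{1}{-767}\right) + 399 = \left(282932 - \frac{1}{767}\right) + 399 = \frac{217008843}{767} + 399 = \frac{217314876}{767}$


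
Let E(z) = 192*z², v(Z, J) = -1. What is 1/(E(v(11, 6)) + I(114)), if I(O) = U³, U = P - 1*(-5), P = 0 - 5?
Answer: 1/192 ≈ 0.0052083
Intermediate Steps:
P = -5
U = 0 (U = -5 - 1*(-5) = -5 + 5 = 0)
I(O) = 0 (I(O) = 0³ = 0)
1/(E(v(11, 6)) + I(114)) = 1/(192*(-1)² + 0) = 1/(192*1 + 0) = 1/(192 + 0) = 1/192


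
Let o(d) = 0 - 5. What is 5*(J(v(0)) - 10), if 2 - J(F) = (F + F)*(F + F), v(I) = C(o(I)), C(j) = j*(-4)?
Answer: -8040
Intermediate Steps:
o(d) = -5
C(j) = -4*j
v(I) = 20 (v(I) = -4*(-5) = 20)
J(F) = 2 - 4*F**2 (J(F) = 2 - (F + F)*(F + F) = 2 - 2*F*2*F = 2 - 4*F**2)
5*(J(v(0)) - 10) = 5*((2 - 4*20**2) - 10) = 5*((2 - 4*400) - 10) = 5*((2 - 1600) - 10) = 5*(-1598 - 10) = 5*(-1608) = -8040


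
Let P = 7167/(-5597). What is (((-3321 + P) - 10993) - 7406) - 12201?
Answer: -189863004/5597 ≈ -33922.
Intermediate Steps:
P = -7167/5597 (P = 7167*(-1/5597) = -7167/5597 ≈ -1.2805)
(((-3321 + P) - 10993) - 7406) - 12201 = (((-3321 - 7167/5597) - 10993) - 7406) - 12201 = ((-18594804/5597 - 10993) - 7406) - 12201 = (-80122625/5597 - 7406) - 12201 = -121574007/5597 - 12201 = -189863004/5597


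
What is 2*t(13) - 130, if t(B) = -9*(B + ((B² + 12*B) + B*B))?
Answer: -9256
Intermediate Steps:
t(B) = -117*B - 18*B² (t(B) = -9*(B + ((B² + 12*B) + B²)) = -9*(B + (2*B² + 12*B)) = -9*(2*B² + 13*B) = -117*B - 18*B²)
2*t(13) - 130 = 2*(-9*13*(13 + 2*13)) - 130 = 2*(-9*13*(13 + 26)) - 130 = 2*(-9*13*39) - 130 = 2*(-4563) - 130 = -9126 - 130 = -9256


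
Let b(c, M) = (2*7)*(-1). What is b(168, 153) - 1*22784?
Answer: -22798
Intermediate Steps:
b(c, M) = -14 (b(c, M) = 14*(-1) = -14)
b(168, 153) - 1*22784 = -14 - 1*22784 = -14 - 22784 = -22798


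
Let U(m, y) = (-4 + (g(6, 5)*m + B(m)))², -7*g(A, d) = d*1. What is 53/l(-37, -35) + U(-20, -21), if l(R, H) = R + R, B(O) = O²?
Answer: 610377819/3626 ≈ 1.6833e+5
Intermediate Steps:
g(A, d) = -d/7
l(R, H) = 2*R
U(m, y) = (-4 + m² - 5*m/7)² (U(m, y) = (-4 + ((-⅐*5)*m + m²))² = (-4 + (-5*m/7 + m²))² = (-4 + (m² - 5*m/7))² = (-4 + m² - 5*m/7)²)
53/l(-37, -35) + U(-20, -21) = 53/(2*(-37)) + (28 - 7*(-20)² + 5*(-20))²/49 = 53/(-74) + (28 - 7*400 - 100)²/49 = -1/74*53 + (28 - 2800 - 100)²/49 = -53/74 + (1/49)*(-2872)² = -53/74 + (1/49)*8248384 = -53/74 + 8248384/49 = 610377819/3626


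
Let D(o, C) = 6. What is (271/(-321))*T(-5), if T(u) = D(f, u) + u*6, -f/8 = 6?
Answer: 2168/107 ≈ 20.262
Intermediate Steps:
f = -48 (f = -8*6 = -48)
T(u) = 6 + 6*u (T(u) = 6 + u*6 = 6 + 6*u)
(271/(-321))*T(-5) = (271/(-321))*(6 + 6*(-5)) = (271*(-1/321))*(6 - 30) = -271/321*(-24) = 2168/107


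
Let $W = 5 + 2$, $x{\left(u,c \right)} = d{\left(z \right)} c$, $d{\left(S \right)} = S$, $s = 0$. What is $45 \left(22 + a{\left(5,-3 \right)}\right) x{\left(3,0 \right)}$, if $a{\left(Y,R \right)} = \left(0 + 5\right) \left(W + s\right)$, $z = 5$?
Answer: $0$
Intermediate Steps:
$x{\left(u,c \right)} = 5 c$
$W = 7$
$a{\left(Y,R \right)} = 35$ ($a{\left(Y,R \right)} = \left(0 + 5\right) \left(7 + 0\right) = 5 \cdot 7 = 35$)
$45 \left(22 + a{\left(5,-3 \right)}\right) x{\left(3,0 \right)} = 45 \left(22 + 35\right) 5 \cdot 0 = 45 \cdot 57 \cdot 0 = 2565 \cdot 0 = 0$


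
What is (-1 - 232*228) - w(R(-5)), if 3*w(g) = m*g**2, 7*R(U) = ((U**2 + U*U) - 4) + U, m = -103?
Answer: -7602716/147 ≈ -51719.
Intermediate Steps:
R(U) = -4/7 + U/7 + 2*U**2/7 (R(U) = (((U**2 + U*U) - 4) + U)/7 = (((U**2 + U**2) - 4) + U)/7 = ((2*U**2 - 4) + U)/7 = ((-4 + 2*U**2) + U)/7 = (-4 + U + 2*U**2)/7 = -4/7 + U/7 + 2*U**2/7)
w(g) = -103*g**2/3 (w(g) = (-103*g**2)/3 = -103*g**2/3)
(-1 - 232*228) - w(R(-5)) = (-1 - 232*228) - (-103)*(-4/7 + (1/7)*(-5) + (2/7)*(-5)**2)**2/3 = (-1 - 52896) - (-103)*(-4/7 - 5/7 + (2/7)*25)**2/3 = -52897 - (-103)*(-4/7 - 5/7 + 50/7)**2/3 = -52897 - (-103)*(41/7)**2/3 = -52897 - (-103)*1681/(3*49) = -52897 - 1*(-173143/147) = -52897 + 173143/147 = -7602716/147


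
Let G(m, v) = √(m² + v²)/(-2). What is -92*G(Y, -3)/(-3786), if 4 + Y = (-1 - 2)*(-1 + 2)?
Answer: -23*√58/1893 ≈ -0.092532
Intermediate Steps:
Y = -7 (Y = -4 + (-1 - 2)*(-1 + 2) = -4 - 3*1 = -4 - 3 = -7)
G(m, v) = -√(m² + v²)/2 (G(m, v) = √(m² + v²)*(-½) = -√(m² + v²)/2)
-92*G(Y, -3)/(-3786) = -(-46)*√((-7)² + (-3)²)/(-3786) = -(-46)*√(49 + 9)*(-1/3786) = -(-46)*√58*(-1/3786) = (46*√58)*(-1/3786) = -23*√58/1893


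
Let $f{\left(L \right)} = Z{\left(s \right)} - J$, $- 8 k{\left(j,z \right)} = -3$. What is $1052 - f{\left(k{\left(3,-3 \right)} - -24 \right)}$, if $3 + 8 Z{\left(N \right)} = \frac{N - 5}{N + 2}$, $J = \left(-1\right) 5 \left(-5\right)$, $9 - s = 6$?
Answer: $\frac{43097}{40} \approx 1077.4$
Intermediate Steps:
$s = 3$ ($s = 9 - 6 = 3$)
$k{\left(j,z \right)} = \frac{3}{8}$ ($k{\left(j,z \right)} = \left(- \frac{1}{8}\right) \left(-3\right) = \frac{3}{8}$)
$J = 25$ ($J = \left(-5\right) \left(-5\right) = 25$)
$Z{\left(N \right)} = - \frac{3}{8} + \frac{-5 + N}{8 \left(2 + N\right)}$ ($Z{\left(N \right)} = - \frac{3}{8} + \frac{\left(N - 5\right) \frac{1}{N + 2}}{8} = - \frac{3}{8} + \frac{\left(-5 + N\right) \frac{1}{2 + N}}{8} = - \frac{3}{8} + \frac{\frac{1}{2 + N} \left(-5 + N\right)}{8} = - \frac{3}{8} + \frac{-5 + N}{8 \left(2 + N\right)}$)
$f{\left(L \right)} = - \frac{1017}{40}$ ($f{\left(L \right)} = \frac{-11 - 6}{8 \left(2 + 3\right)} - 25 = \frac{-11 - 6}{8 \cdot 5} - 25 = \frac{1}{8} \cdot \frac{1}{5} \left(-17\right) - 25 = - \frac{17}{40} - 25 = - \frac{1017}{40}$)
$1052 - f{\left(k{\left(3,-3 \right)} - -24 \right)} = 1052 - - \frac{1017}{40} = 1052 + \frac{1017}{40} = \frac{43097}{40}$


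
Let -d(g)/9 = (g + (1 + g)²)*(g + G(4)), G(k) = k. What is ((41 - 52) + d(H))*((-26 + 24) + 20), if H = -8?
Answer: 26370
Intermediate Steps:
d(g) = -9*(4 + g)*(g + (1 + g)²) (d(g) = -9*(g + (1 + g)²)*(g + 4) = -9*(g + (1 + g)²)*(4 + g) = -9*(4 + g)*(g + (1 + g)²))
((41 - 52) + d(H))*((-26 + 24) + 20) = ((41 - 52) + (-36 - 117*(-8) - 63*(-8)² - 9*(-8)³))*((-26 + 24) + 20) = (-11 + (-36 + 936 - 63*64 - 9*(-512)))*(-2 + 20) = (-11 + (-36 + 936 - 4032 + 4608))*18 = (-11 + 1476)*18 = 1465*18 = 26370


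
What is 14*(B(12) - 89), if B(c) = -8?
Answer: -1358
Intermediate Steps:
14*(B(12) - 89) = 14*(-8 - 89) = 14*(-97) = -1358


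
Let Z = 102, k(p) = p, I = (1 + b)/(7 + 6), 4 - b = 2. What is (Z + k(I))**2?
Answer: 1766241/169 ≈ 10451.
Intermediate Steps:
b = 2 (b = 4 - 1*2 = 4 - 2 = 2)
I = 3/13 (I = (1 + 2)/(7 + 6) = 3/13 ≈ 0.23077)
(Z + k(I))**2 = (102 + 3/13)**2 = (1329/13)**2 = 1766241/169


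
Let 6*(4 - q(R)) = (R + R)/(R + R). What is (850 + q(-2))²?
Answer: 26245129/36 ≈ 7.2903e+5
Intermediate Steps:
q(R) = 23/6 (q(R) = 4 - (R + R)/(6*(R + R)) = 4 - 2*R/(6*(2*R)) = 4 - 2*R*1/(2*R)/6 = 4 - ⅙*1 = 4 - ⅙ = 23/6)
(850 + q(-2))² = (850 + 23/6)² = (5123/6)² = 26245129/36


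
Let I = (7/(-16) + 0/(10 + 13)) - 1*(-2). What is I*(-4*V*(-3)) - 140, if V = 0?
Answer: -140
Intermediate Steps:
I = 25/16 (I = (7*(-1/16) + 0/23) + 2 = (-7/16 + 0*(1/23)) + 2 = (-7/16 + 0) + 2 = -7/16 + 2 = 25/16 ≈ 1.5625)
I*(-4*V*(-3)) - 140 = 25*(-4*0*(-3))/16 - 140 = 25*(0*(-3))/16 - 140 = (25/16)*0 - 140 = 0 - 140 = -140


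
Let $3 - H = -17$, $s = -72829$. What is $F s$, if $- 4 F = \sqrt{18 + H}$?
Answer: $\frac{72829 \sqrt{38}}{4} \approx 1.1224 \cdot 10^{5}$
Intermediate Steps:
$H = 20$ ($H = 3 - -17 = 3 + 17 = 20$)
$F = - \frac{\sqrt{38}}{4}$ ($F = - \frac{\sqrt{18 + 20}}{4} = - \frac{\sqrt{38}}{4} \approx -1.5411$)
$F s = - \frac{\sqrt{38}}{4} \left(-72829\right) = \frac{72829 \sqrt{38}}{4}$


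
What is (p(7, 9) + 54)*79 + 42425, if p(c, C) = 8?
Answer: 47323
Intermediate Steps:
(p(7, 9) + 54)*79 + 42425 = (8 + 54)*79 + 42425 = 62*79 + 42425 = 4898 + 42425 = 47323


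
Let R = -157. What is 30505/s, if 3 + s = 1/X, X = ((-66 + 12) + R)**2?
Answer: -1358113105/133562 ≈ -10168.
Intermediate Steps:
X = 44521 (X = ((-66 + 12) - 157)**2 = (-54 - 157)**2 = (-211)**2 = 44521)
s = -133562/44521 (s = -3 + 1/44521 = -133562/44521 ≈ -3.0000)
30505/s = 30505/(-133562/44521) = 30505*(-44521/133562) = -1358113105/133562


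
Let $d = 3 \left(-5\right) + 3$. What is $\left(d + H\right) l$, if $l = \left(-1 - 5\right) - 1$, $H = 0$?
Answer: $84$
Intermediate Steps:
$d = -12$ ($d = -15 + 3 = -12$)
$l = -7$ ($l = -6 - 1 = -7$)
$\left(d + H\right) l = \left(-12 + 0\right) \left(-7\right) = \left(-12\right) \left(-7\right) = 84$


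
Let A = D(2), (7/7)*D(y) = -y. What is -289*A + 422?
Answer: 1000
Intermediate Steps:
D(y) = -y
A = -2 (A = -1*2 = -2)
-289*A + 422 = -289*(-2) + 422 = 578 + 422 = 1000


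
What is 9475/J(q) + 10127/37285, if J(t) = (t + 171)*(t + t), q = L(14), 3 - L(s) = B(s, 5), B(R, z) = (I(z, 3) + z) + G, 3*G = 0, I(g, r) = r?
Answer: -67292911/12378620 ≈ -5.4362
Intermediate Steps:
G = 0 (G = (1/3)*0 = 0)
B(R, z) = 3 + z (B(R, z) = (3 + z) + 0 = 3 + z)
L(s) = -5 (L(s) = 3 - (3 + 5) = 3 - 1*8 = 3 - 8 = -5)
q = -5
J(t) = 2*t*(171 + t) (J(t) = (171 + t)*(2*t) = 2*t*(171 + t))
9475/J(q) + 10127/37285 = 9475/((2*(-5)*(171 - 5))) + 10127/37285 = 9475/((2*(-5)*166)) + 10127*(1/37285) = 9475/(-1660) + 10127/37285 = 9475*(-1/1660) + 10127/37285 = -1895/332 + 10127/37285 = -67292911/12378620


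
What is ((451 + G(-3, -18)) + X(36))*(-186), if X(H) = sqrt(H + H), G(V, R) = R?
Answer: -80538 - 1116*sqrt(2) ≈ -82116.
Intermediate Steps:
X(H) = sqrt(2)*sqrt(H) (X(H) = sqrt(2*H) = sqrt(2)*sqrt(H))
((451 + G(-3, -18)) + X(36))*(-186) = ((451 - 18) + sqrt(2)*sqrt(36))*(-186) = (433 + sqrt(2)*6)*(-186) = (433 + 6*sqrt(2))*(-186) = -80538 - 1116*sqrt(2)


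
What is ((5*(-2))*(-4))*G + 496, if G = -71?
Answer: -2344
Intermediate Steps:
((5*(-2))*(-4))*G + 496 = ((5*(-2))*(-4))*(-71) + 496 = -10*(-4)*(-71) + 496 = 40*(-71) + 496 = -2840 + 496 = -2344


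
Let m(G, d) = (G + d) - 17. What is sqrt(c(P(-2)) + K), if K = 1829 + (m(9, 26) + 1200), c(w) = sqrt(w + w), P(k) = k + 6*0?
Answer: sqrt(3047 + 2*I) ≈ 55.2 + 0.0181*I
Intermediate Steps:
P(k) = k (P(k) = k + 0 = k)
m(G, d) = -17 + G + d
c(w) = sqrt(2)*sqrt(w) (c(w) = sqrt(2*w) = sqrt(2)*sqrt(w))
K = 3047 (K = 1829 + ((-17 + 9 + 26) + 1200) = 1829 + (18 + 1200) = 1829 + 1218 = 3047)
sqrt(c(P(-2)) + K) = sqrt(sqrt(2)*sqrt(-2) + 3047) = sqrt(sqrt(2)*(I*sqrt(2)) + 3047) = sqrt(2*I + 3047) = sqrt(3047 + 2*I)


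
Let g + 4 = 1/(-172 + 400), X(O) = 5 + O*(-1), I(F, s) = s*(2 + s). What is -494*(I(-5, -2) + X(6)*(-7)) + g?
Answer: -789335/228 ≈ -3462.0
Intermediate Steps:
X(O) = 5 - O
g = -911/228 (g = -4 + 1/(-172 + 400) = -4 + 1/228 = -911/228 ≈ -3.9956)
-494*(I(-5, -2) + X(6)*(-7)) + g = -494*(-2*(2 - 2) + (5 - 1*6)*(-7)) - 911/228 = -494*(-2*0 + (5 - 6)*(-7)) - 911/228 = -494*(0 - 1*(-7)) - 911/228 = -494*(0 + 7) - 911/228 = -494*7 - 911/228 = -3458 - 911/228 = -789335/228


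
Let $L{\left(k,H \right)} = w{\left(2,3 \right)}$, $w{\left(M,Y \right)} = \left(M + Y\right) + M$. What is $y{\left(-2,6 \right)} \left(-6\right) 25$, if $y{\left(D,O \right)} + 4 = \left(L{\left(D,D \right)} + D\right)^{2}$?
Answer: $-3150$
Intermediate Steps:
$w{\left(M,Y \right)} = Y + 2 M$
$L{\left(k,H \right)} = 7$ ($L{\left(k,H \right)} = 3 + 2 \cdot 2 = 3 + 4 = 7$)
$y{\left(D,O \right)} = -4 + \left(7 + D\right)^{2}$
$y{\left(-2,6 \right)} \left(-6\right) 25 = \left(-4 + \left(7 - 2\right)^{2}\right) \left(-6\right) 25 = \left(-4 + 5^{2}\right) \left(-6\right) 25 = \left(-4 + 25\right) \left(-6\right) 25 = 21 \left(-6\right) 25 = \left(-126\right) 25 = -3150$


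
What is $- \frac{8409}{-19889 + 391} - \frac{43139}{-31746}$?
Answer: $\frac{277019084}{154745877} \approx 1.7902$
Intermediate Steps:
$- \frac{8409}{-19889 + 391} - \frac{43139}{-31746} = - \frac{8409}{-19498} - - \frac{43139}{31746} = \left(-8409\right) \left(- \frac{1}{19498}\right) + \frac{43139}{31746} = \frac{8409}{19498} + \frac{43139}{31746} = \frac{277019084}{154745877}$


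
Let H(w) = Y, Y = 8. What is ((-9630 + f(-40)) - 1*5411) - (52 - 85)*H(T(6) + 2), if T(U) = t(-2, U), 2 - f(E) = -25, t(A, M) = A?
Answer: -14750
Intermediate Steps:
f(E) = 27 (f(E) = 2 - 1*(-25) = 2 + 25 = 27)
T(U) = -2
H(w) = 8
((-9630 + f(-40)) - 1*5411) - (52 - 85)*H(T(6) + 2) = ((-9630 + 27) - 1*5411) - (52 - 85)*8 = (-9603 - 5411) - (-33)*8 = -15014 - 1*(-264) = -15014 + 264 = -14750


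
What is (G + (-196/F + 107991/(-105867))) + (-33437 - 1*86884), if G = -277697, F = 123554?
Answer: -289233597404315/726682851 ≈ -3.9802e+5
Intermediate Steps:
(G + (-196/F + 107991/(-105867))) + (-33437 - 1*86884) = (-277697 + (-196/123554 + 107991/(-105867))) + (-33437 - 1*86884) = (-277697 + (-196*1/123554 + 107991*(-1/105867))) + (-33437 - 86884) = (-277697 + (-98/61777 - 11999/11763)) - 120321 = (-277697 - 742414997/726682851) - 120321 = -201798390089144/726682851 - 120321 = -289233597404315/726682851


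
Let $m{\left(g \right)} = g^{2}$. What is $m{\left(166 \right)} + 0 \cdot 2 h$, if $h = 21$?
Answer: $27556$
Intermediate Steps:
$m{\left(166 \right)} + 0 \cdot 2 h = 166^{2} + 0 \cdot 2 \cdot 21 = 27556 + 0 \cdot 21 = 27556 + 0 = 27556$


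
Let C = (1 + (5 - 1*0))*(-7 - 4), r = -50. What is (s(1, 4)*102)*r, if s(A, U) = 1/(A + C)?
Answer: 1020/13 ≈ 78.462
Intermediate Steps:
C = -66 (C = (1 + (5 + 0))*(-11) = (1 + 5)*(-11) = 6*(-11) = -66)
s(A, U) = 1/(-66 + A) (s(A, U) = 1/(A - 66) = 1/(-66 + A))
(s(1, 4)*102)*r = (102/(-66 + 1))*(-50) = (102/(-65))*(-50) = -1/65*102*(-50) = -102/65*(-50) = 1020/13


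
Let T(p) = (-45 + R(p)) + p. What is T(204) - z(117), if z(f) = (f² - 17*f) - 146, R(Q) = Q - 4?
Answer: -11195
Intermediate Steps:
R(Q) = -4 + Q
T(p) = -49 + 2*p (T(p) = (-45 + (-4 + p)) + p = (-49 + p) + p = -49 + 2*p)
z(f) = -146 + f² - 17*f
T(204) - z(117) = (-49 + 2*204) - (-146 + 117² - 17*117) = (-49 + 408) - (-146 + 13689 - 1989) = 359 - 1*11554 = 359 - 11554 = -11195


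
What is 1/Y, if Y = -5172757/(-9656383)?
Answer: 9656383/5172757 ≈ 1.8668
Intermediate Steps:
Y = 5172757/9656383 (Y = -5172757*(-1/9656383) = 5172757/9656383 ≈ 0.53568)
1/Y = 1/(5172757/9656383) = 9656383/5172757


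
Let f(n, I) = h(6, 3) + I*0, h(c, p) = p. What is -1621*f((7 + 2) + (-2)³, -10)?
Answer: -4863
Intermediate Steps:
f(n, I) = 3 (f(n, I) = 3 + I*0 = 3 + 0 = 3)
-1621*f((7 + 2) + (-2)³, -10) = -1621*3 = -4863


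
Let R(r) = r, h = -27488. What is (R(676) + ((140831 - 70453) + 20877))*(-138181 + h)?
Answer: -15230116839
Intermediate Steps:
(R(676) + ((140831 - 70453) + 20877))*(-138181 + h) = (676 + ((140831 - 70453) + 20877))*(-138181 - 27488) = (676 + (70378 + 20877))*(-165669) = (676 + 91255)*(-165669) = 91931*(-165669) = -15230116839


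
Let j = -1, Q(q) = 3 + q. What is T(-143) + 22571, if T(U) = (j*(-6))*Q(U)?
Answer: 21731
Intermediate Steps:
T(U) = 18 + 6*U (T(U) = (-1*(-6))*(3 + U) = 6*(3 + U) = 18 + 6*U)
T(-143) + 22571 = (18 + 6*(-143)) + 22571 = (18 - 858) + 22571 = -840 + 22571 = 21731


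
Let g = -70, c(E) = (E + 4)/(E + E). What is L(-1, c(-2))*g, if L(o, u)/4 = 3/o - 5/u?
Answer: -1960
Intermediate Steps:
c(E) = (4 + E)/(2*E) (c(E) = (4 + E)/((2*E)) = (4 + E)*(1/(2*E)) = (4 + E)/(2*E))
L(o, u) = -20/u + 12/o (L(o, u) = 4*(3/o - 5/u) = 4*(-5/u + 3/o) = -20/u + 12/o)
L(-1, c(-2))*g = (-20*(-4/(4 - 2)) + 12/(-1))*(-70) = (-20/((½)*(-½)*2) + 12*(-1))*(-70) = (-20/(-½) - 12)*(-70) = (-20*(-2) - 12)*(-70) = (40 - 12)*(-70) = 28*(-70) = -1960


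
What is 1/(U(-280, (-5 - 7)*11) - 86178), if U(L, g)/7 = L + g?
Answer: -1/89062 ≈ -1.1228e-5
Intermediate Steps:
U(L, g) = 7*L + 7*g (U(L, g) = 7*(L + g) = 7*L + 7*g)
1/(U(-280, (-5 - 7)*11) - 86178) = 1/((7*(-280) + 7*((-5 - 7)*11)) - 86178) = 1/((-1960 + 7*(-12*11)) - 86178) = 1/((-1960 + 7*(-132)) - 86178) = 1/((-1960 - 924) - 86178) = 1/(-2884 - 86178) = 1/(-89062) = -1/89062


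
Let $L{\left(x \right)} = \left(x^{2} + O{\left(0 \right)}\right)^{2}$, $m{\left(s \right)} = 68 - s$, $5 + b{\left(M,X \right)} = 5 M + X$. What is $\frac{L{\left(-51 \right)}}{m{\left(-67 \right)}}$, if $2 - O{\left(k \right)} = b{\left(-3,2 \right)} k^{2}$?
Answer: $\frac{6775609}{135} \approx 50190.0$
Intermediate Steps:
$b{\left(M,X \right)} = -5 + X + 5 M$ ($b{\left(M,X \right)} = -5 + \left(5 M + X\right) = -5 + \left(X + 5 M\right) = -5 + X + 5 M$)
$O{\left(k \right)} = 2 + 18 k^{2}$ ($O{\left(k \right)} = 2 - \left(-5 + 2 + 5 \left(-3\right)\right) k^{2} = 2 - \left(-5 + 2 - 15\right) k^{2} = 2 - - 18 k^{2} = 2 + 18 k^{2}$)
$L{\left(x \right)} = \left(2 + x^{2}\right)^{2}$ ($L{\left(x \right)} = \left(x^{2} + \left(2 + 18 \cdot 0^{2}\right)\right)^{2} = \left(x^{2} + \left(2 + 18 \cdot 0\right)\right)^{2} = \left(x^{2} + \left(2 + 0\right)\right)^{2} = \left(x^{2} + 2\right)^{2} = \left(2 + x^{2}\right)^{2}$)
$\frac{L{\left(-51 \right)}}{m{\left(-67 \right)}} = \frac{\left(2 + \left(-51\right)^{2}\right)^{2}}{68 - -67} = \frac{\left(2 + 2601\right)^{2}}{68 + 67} = \frac{2603^{2}}{135} = 6775609 \cdot \frac{1}{135} = \frac{6775609}{135}$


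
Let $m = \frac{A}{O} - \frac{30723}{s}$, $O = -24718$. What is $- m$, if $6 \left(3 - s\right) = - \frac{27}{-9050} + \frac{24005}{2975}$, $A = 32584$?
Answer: $\frac{223065235725944}{12013034513} \approx 18569.0$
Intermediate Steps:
$s = \frac{10692077}{6461700}$ ($s = 3 - \frac{- \frac{27}{-9050} + \frac{24005}{2975}}{6} = 3 - \frac{\left(-27\right) \left(- \frac{1}{9050}\right) + 24005 \cdot \frac{1}{2975}}{6} = 3 - \frac{\frac{27}{9050} + \frac{4801}{595}}{6} = 3 - \frac{8693023}{6461700} = \frac{10692077}{6461700} \approx 1.6547$)
$m = - \frac{223065235725944}{12013034513}$ ($m = \frac{32584}{-24718} - \frac{30723}{\frac{10692077}{6461700}} = 32584 \left(- \frac{1}{24718}\right) - \frac{18047528100}{972007} = - \frac{16292}{12359} - \frac{18047528100}{972007} = - \frac{223065235725944}{12013034513} \approx -18569.0$)
$- m = \left(-1\right) \left(- \frac{223065235725944}{12013034513}\right) = \frac{223065235725944}{12013034513}$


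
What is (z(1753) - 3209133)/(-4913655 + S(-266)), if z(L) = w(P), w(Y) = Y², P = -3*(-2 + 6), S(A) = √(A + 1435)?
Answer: 15767864844795/24144005457856 + 3208989*√1169/24144005457856 ≈ 0.65308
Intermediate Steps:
S(A) = √(1435 + A)
P = -12 (P = -3*4 = -12)
z(L) = 144 (z(L) = (-12)² = 144)
(z(1753) - 3209133)/(-4913655 + S(-266)) = (144 - 3209133)/(-4913655 + √(1435 - 266)) = -3208989/(-4913655 + √1169)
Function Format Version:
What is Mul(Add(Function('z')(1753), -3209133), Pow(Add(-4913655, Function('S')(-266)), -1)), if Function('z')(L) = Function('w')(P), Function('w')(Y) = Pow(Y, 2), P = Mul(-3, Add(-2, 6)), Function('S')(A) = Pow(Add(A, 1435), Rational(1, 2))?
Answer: Add(Rational(15767864844795, 24144005457856), Mul(Rational(3208989, 24144005457856), Pow(1169, Rational(1, 2)))) ≈ 0.65308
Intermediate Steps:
Function('S')(A) = Pow(Add(1435, A), Rational(1, 2))
P = -12 (P = Mul(-3, 4) = -12)
Function('z')(L) = 144 (Function('z')(L) = Pow(-12, 2) = 144)
Mul(Add(Function('z')(1753), -3209133), Pow(Add(-4913655, Function('S')(-266)), -1)) = Mul(Add(144, -3209133), Pow(Add(-4913655, Pow(Add(1435, -266), Rational(1, 2))), -1)) = Mul(-3208989, Pow(Add(-4913655, Pow(1169, Rational(1, 2))), -1))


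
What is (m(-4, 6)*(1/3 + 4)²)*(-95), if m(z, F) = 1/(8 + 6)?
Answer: -16055/126 ≈ -127.42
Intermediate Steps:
m(z, F) = 1/14
(m(-4, 6)*(1/3 + 4)²)*(-95) = ((1/3 + 4)²/14)*(-95) = ((⅓ + 4)²/14)*(-95) = ((13/3)²/14)*(-95) = ((1/14)*(169/9))*(-95) = (169/126)*(-95) = -16055/126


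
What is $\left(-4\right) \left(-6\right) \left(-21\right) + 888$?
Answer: $384$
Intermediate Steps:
$\left(-4\right) \left(-6\right) \left(-21\right) + 888 = 24 \left(-21\right) + 888 = -504 + 888 = 384$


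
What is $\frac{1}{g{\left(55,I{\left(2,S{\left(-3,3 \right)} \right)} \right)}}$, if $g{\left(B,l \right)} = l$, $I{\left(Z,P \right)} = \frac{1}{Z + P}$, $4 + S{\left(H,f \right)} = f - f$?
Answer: $-2$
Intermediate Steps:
$S{\left(H,f \right)} = -4$ ($S{\left(H,f \right)} = -4 + \left(f - f\right) = -4 + 0 = -4$)
$I{\left(Z,P \right)} = \frac{1}{P + Z}$
$\frac{1}{g{\left(55,I{\left(2,S{\left(-3,3 \right)} \right)} \right)}} = \frac{1}{\frac{1}{-4 + 2}} = \frac{1}{\frac{1}{-2}} = \frac{1}{- \frac{1}{2}} = -2$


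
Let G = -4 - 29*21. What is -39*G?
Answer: 23907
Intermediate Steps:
G = -613 (G = -4 - 609 = -613)
-39*G = -39*(-613) = 23907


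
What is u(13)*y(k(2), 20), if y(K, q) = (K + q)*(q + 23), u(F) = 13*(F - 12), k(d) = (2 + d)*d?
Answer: 15652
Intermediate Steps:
k(d) = d*(2 + d)
u(F) = -156 + 13*F (u(F) = 13*(-12 + F) = -156 + 13*F)
y(K, q) = (23 + q)*(K + q) (y(K, q) = (K + q)*(23 + q) = (23 + q)*(K + q))
u(13)*y(k(2), 20) = (-156 + 13*13)*(20² + 23*(2*(2 + 2)) + 23*20 + (2*(2 + 2))*20) = (-156 + 169)*(400 + 23*(2*4) + 460 + (2*4)*20) = 13*(400 + 23*8 + 460 + 8*20) = 13*(400 + 184 + 460 + 160) = 13*1204 = 15652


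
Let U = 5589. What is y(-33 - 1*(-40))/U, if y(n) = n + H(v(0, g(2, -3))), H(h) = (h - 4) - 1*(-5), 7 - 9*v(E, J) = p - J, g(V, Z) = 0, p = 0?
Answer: 79/50301 ≈ 0.0015705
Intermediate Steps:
v(E, J) = 7/9 + J/9 (v(E, J) = 7/9 - (0 - J)/9 = 7/9 - (-1)*J/9 = 7/9 + J/9)
H(h) = 1 + h (H(h) = (-4 + h) + 5 = 1 + h)
y(n) = 16/9 + n (y(n) = n + (1 + (7/9 + (1/9)*0)) = n + (1 + (7/9 + 0)) = n + (1 + 7/9) = n + 16/9 = 16/9 + n)
y(-33 - 1*(-40))/U = (16/9 + (-33 - 1*(-40)))/5589 = (16/9 + (-33 + 40))*(1/5589) = (16/9 + 7)*(1/5589) = (79/9)*(1/5589) = 79/50301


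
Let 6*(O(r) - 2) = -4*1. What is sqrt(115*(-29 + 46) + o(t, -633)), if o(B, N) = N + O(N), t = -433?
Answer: sqrt(11910)/3 ≈ 36.378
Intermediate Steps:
O(r) = 4/3 (O(r) = 2 + (-4*1)/6 = 2 + (1/6)*(-4) = 2 - 2/3 = 4/3)
o(B, N) = 4/3 + N (o(B, N) = N + 4/3 = 4/3 + N)
sqrt(115*(-29 + 46) + o(t, -633)) = sqrt(115*(-29 + 46) + (4/3 - 633)) = sqrt(115*17 - 1895/3) = sqrt(1955 - 1895/3) = sqrt(3970/3) = sqrt(11910)/3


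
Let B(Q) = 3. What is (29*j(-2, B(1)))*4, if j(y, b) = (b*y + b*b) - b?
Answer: 0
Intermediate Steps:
j(y, b) = b² - b + b*y (j(y, b) = (b*y + b²) - b = (b² + b*y) - b = b² - b + b*y)
(29*j(-2, B(1)))*4 = (29*(3*(-1 + 3 - 2)))*4 = (29*(3*0))*4 = (29*0)*4 = 0*4 = 0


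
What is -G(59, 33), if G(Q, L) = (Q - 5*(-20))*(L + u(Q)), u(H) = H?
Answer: -14628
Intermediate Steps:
G(Q, L) = (100 + Q)*(L + Q) (G(Q, L) = (Q - 5*(-20))*(L + Q) = (Q + 100)*(L + Q) = (100 + Q)*(L + Q))
-G(59, 33) = -(59² + 100*33 + 100*59 + 33*59) = -(3481 + 3300 + 5900 + 1947) = -1*14628 = -14628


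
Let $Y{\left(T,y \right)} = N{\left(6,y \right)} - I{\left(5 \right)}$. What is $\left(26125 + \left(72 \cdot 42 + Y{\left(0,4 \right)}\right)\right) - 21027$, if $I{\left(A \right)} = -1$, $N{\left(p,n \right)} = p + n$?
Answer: $8133$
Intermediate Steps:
$N{\left(p,n \right)} = n + p$
$Y{\left(T,y \right)} = 7 + y$ ($Y{\left(T,y \right)} = \left(y + 6\right) - -1 = \left(6 + y\right) + 1 = 7 + y$)
$\left(26125 + \left(72 \cdot 42 + Y{\left(0,4 \right)}\right)\right) - 21027 = \left(26125 + \left(72 \cdot 42 + \left(7 + 4\right)\right)\right) - 21027 = \left(26125 + \left(3024 + 11\right)\right) - 21027 = \left(26125 + 3035\right) - 21027 = 29160 - 21027 = 8133$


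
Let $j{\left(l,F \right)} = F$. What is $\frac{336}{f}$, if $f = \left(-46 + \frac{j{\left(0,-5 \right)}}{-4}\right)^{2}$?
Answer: $\frac{5376}{32041} \approx 0.16778$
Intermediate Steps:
$f = \frac{32041}{16}$ ($f = \left(-46 - \frac{5}{-4}\right)^{2} = \left(-46 - - \frac{5}{4}\right)^{2} = \left(-46 + \frac{5}{4}\right)^{2} = \left(- \frac{179}{4}\right)^{2} = \frac{32041}{16} \approx 2002.6$)
$\frac{336}{f} = \frac{336}{\frac{32041}{16}} = 336 \cdot \frac{16}{32041} = \frac{5376}{32041}$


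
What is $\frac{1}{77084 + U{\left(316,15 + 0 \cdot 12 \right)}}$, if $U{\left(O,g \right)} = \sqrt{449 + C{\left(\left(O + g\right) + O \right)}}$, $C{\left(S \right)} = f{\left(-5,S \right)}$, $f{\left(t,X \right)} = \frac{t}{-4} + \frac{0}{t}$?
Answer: $\frac{308336}{23767770423} - \frac{2 \sqrt{1801}}{23767770423} \approx 1.2969 \cdot 10^{-5}$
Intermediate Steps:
$f{\left(t,X \right)} = - \frac{t}{4}$ ($f{\left(t,X \right)} = t \left(- \frac{1}{4}\right) + 0 = - \frac{t}{4} + 0 = - \frac{t}{4}$)
$C{\left(S \right)} = \frac{5}{4}$ ($C{\left(S \right)} = \left(- \frac{1}{4}\right) \left(-5\right) = \frac{5}{4}$)
$U{\left(O,g \right)} = \frac{\sqrt{1801}}{2}$ ($U{\left(O,g \right)} = \sqrt{449 + \frac{5}{4}} = \sqrt{\frac{1801}{4}} = \frac{\sqrt{1801}}{2}$)
$\frac{1}{77084 + U{\left(316,15 + 0 \cdot 12 \right)}} = \frac{1}{77084 + \frac{\sqrt{1801}}{2}}$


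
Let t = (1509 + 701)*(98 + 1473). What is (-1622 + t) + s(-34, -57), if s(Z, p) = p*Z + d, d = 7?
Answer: 3472233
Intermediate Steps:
s(Z, p) = 7 + Z*p (s(Z, p) = p*Z + 7 = Z*p + 7 = 7 + Z*p)
t = 3471910 (t = 2210*1571 = 3471910)
(-1622 + t) + s(-34, -57) = (-1622 + 3471910) + (7 - 34*(-57)) = 3470288 + (7 + 1938) = 3470288 + 1945 = 3472233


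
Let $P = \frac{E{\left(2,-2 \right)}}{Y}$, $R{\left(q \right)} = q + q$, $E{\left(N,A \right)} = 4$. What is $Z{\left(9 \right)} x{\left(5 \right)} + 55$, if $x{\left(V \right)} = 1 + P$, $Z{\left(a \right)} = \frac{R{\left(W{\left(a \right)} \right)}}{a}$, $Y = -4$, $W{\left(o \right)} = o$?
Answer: $55$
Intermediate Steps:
$R{\left(q \right)} = 2 q$
$P = -1$ ($P = \frac{4}{-4} = 4 \left(- \frac{1}{4}\right) = -1$)
$Z{\left(a \right)} = 2$ ($Z{\left(a \right)} = \frac{2 a}{a} = 2$)
$x{\left(V \right)} = 0$ ($x{\left(V \right)} = 1 - 1 = 0$)
$Z{\left(9 \right)} x{\left(5 \right)} + 55 = 2 \cdot 0 + 55 = 0 + 55 = 55$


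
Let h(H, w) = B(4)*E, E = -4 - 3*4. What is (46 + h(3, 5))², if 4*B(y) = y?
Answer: 900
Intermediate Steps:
B(y) = y/4
E = -16 (E = -4 - 12 = -16)
h(H, w) = -16 (h(H, w) = ((¼)*4)*(-16) = 1*(-16) = -16)
(46 + h(3, 5))² = (46 - 16)² = 30² = 900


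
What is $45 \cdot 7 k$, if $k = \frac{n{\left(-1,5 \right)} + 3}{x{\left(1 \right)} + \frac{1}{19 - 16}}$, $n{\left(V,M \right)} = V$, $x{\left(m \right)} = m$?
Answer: $\frac{945}{2} \approx 472.5$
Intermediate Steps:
$k = \frac{3}{2}$ ($k = \frac{-1 + 3}{1 + \frac{1}{19 - 16}} = \frac{2}{1 + \frac{1}{3}} = \frac{2}{\frac{4}{3}} = 2 \cdot \frac{3}{4} = \frac{3}{2} \approx 1.5$)
$45 \cdot 7 k = 45 \cdot 7 \cdot \frac{3}{2} = 315 \cdot \frac{3}{2} = \frac{945}{2}$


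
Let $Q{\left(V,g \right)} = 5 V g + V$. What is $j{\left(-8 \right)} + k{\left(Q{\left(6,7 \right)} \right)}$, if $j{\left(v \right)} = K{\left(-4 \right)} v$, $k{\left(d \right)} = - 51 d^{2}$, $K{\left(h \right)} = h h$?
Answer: $-2379584$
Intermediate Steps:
$K{\left(h \right)} = h^{2}$
$Q{\left(V,g \right)} = V + 5 V g$ ($Q{\left(V,g \right)} = 5 V g + V = V + 5 V g$)
$j{\left(v \right)} = 16 v$ ($j{\left(v \right)} = \left(-4\right)^{2} v = 16 v$)
$j{\left(-8 \right)} + k{\left(Q{\left(6,7 \right)} \right)} = 16 \left(-8\right) - 51 \left(6 \left(1 + 5 \cdot 7\right)\right)^{2} = -128 - 51 \left(6 \left(1 + 35\right)\right)^{2} = -128 - 51 \left(6 \cdot 36\right)^{2} = -128 - 51 \cdot 216^{2} = -128 - 2379456 = -2379584$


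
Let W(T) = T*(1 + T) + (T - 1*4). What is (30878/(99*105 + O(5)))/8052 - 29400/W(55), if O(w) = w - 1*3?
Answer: -1230586327291/131058406182 ≈ -9.3896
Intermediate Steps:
O(w) = -3 + w (O(w) = w - 3 = -3 + w)
W(T) = -4 + T + T*(1 + T) (W(T) = T*(1 + T) + (T - 4) = T*(1 + T) + (-4 + T) = -4 + T + T*(1 + T))
(30878/(99*105 + O(5)))/8052 - 29400/W(55) = (30878/(99*105 + (-3 + 5)))/8052 - 29400/(-4 + 55**2 + 2*55) = (30878/(10395 + 2))*(1/8052) - 29400/(-4 + 3025 + 110) = (30878/10397)*(1/8052) - 29400/3131 = 15439/41858322 - 29400/3131 = -1230586327291/131058406182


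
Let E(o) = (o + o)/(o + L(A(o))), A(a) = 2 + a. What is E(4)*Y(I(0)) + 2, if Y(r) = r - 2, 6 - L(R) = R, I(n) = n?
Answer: -2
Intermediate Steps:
L(R) = 6 - R
Y(r) = -2 + r
E(o) = o/2 (E(o) = (o + o)/(o + (6 - (2 + o))) = (2*o)/(o + (6 + (-2 - o))) = (2*o)/(o + (4 - o)) = (2*o)/4 = (2*o)*(¼) = o/2)
E(4)*Y(I(0)) + 2 = ((½)*4)*(-2 + 0) + 2 = 2*(-2) + 2 = -4 + 2 = -2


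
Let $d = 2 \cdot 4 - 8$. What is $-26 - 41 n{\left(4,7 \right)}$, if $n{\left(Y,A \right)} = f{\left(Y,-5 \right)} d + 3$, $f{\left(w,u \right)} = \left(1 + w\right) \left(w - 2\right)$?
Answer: $-149$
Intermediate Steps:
$f{\left(w,u \right)} = \left(1 + w\right) \left(-2 + w\right)$
$d = 0$ ($d = 8 - 8 = 0$)
$n{\left(Y,A \right)} = 3$ ($n{\left(Y,A \right)} = \left(-2 + Y^{2} - Y\right) 0 + 3 = 0 + 3 = 3$)
$-26 - 41 n{\left(4,7 \right)} = -26 - 123 = -149$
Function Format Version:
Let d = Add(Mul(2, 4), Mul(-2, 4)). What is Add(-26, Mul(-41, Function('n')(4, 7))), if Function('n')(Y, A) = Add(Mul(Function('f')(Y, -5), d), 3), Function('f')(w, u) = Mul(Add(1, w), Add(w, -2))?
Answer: -149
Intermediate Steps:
Function('f')(w, u) = Mul(Add(1, w), Add(-2, w))
d = 0 (d = Add(8, -8) = 0)
Function('n')(Y, A) = 3 (Function('n')(Y, A) = Add(Mul(Add(-2, Pow(Y, 2), Mul(-1, Y)), 0), 3) = Add(0, 3) = 3)
Add(-26, Mul(-41, Function('n')(4, 7))) = Add(-26, Mul(-41, 3)) = Add(-26, -123) = -149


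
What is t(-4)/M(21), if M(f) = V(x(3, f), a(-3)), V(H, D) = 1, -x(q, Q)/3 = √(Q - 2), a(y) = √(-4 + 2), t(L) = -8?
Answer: -8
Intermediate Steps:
a(y) = I*√2 (a(y) = √(-2) = I*√2)
x(q, Q) = -3*√(-2 + Q) (x(q, Q) = -3*√(Q - 2) = -3*√(-2 + Q))
M(f) = 1
t(-4)/M(21) = -8/1 = -8*1 = -8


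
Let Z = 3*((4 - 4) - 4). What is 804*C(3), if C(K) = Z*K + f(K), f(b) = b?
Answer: -26532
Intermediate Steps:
Z = -12 (Z = 3*(0 - 4) = 3*(-4) = -12)
C(K) = -11*K (C(K) = -12*K + K = -11*K)
804*C(3) = 804*(-11*3) = 804*(-33) = -26532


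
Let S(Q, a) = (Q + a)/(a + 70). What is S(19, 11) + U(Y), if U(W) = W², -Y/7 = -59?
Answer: 4605373/27 ≈ 1.7057e+5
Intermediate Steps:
Y = 413 (Y = -7*(-59) = 413)
S(Q, a) = (Q + a)/(70 + a)
S(19, 11) + U(Y) = (19 + 11)/(70 + 11) + 413² = 30/81 + 170569 = (1/81)*30 + 170569 = 10/27 + 170569 = 4605373/27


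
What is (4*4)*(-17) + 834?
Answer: 562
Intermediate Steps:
(4*4)*(-17) + 834 = 16*(-17) + 834 = -272 + 834 = 562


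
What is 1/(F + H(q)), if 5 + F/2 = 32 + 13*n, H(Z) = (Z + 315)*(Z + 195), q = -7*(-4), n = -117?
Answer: 1/73501 ≈ 1.3605e-5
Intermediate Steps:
q = 28
H(Z) = (195 + Z)*(315 + Z) (H(Z) = (315 + Z)*(195 + Z) = (195 + Z)*(315 + Z))
F = -2988 (F = -10 + 2*(32 + 13*(-117)) = -10 + 2*(32 - 1521) = -10 + 2*(-1489) = -10 - 2978 = -2988)
1/(F + H(q)) = 1/(-2988 + (61425 + 28² + 510*28)) = 1/(-2988 + (61425 + 784 + 14280)) = 1/(-2988 + 76489) = 1/73501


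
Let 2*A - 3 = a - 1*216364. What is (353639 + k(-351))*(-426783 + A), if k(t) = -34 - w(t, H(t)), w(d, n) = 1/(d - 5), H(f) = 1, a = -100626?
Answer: -147353169279693/712 ≈ -2.0696e+11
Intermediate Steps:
w(d, n) = 1/(-5 + d)
k(t) = -34 - 1/(-5 + t)
A = -316987/2 (A = 3/2 + (-100626 - 1*216364)/2 = 3/2 + (-100626 - 216364)/2 = 3/2 + (½)*(-316990) = 3/2 - 158495 = -316987/2 ≈ -1.5849e+5)
(353639 + k(-351))*(-426783 + A) = (353639 + (169 - 34*(-351))/(-5 - 351))*(-426783 - 316987/2) = (353639 + (169 + 11934)/(-356))*(-1170553/2) = (353639 - 1/356*12103)*(-1170553/2) = (353639 - 12103/356)*(-1170553/2) = (125883381/356)*(-1170553/2) = -147353169279693/712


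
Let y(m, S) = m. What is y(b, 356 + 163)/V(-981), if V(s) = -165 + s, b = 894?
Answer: -149/191 ≈ -0.78010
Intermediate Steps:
y(b, 356 + 163)/V(-981) = 894/(-165 - 981) = 894/(-1146) = 894*(-1/1146) = -149/191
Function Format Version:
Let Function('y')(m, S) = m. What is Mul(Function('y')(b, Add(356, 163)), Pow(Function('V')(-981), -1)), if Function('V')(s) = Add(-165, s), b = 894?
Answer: Rational(-149, 191) ≈ -0.78010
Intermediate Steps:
Mul(Function('y')(b, Add(356, 163)), Pow(Function('V')(-981), -1)) = Mul(894, Pow(Add(-165, -981), -1)) = Mul(894, Pow(-1146, -1)) = Mul(894, Rational(-1, 1146)) = Rational(-149, 191)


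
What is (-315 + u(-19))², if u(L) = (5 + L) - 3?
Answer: 110224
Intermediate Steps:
u(L) = 2 + L
(-315 + u(-19))² = (-315 + (2 - 19))² = (-315 - 17)² = (-332)² = 110224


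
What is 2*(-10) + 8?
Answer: -12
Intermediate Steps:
2*(-10) + 8 = -20 + 8 = -12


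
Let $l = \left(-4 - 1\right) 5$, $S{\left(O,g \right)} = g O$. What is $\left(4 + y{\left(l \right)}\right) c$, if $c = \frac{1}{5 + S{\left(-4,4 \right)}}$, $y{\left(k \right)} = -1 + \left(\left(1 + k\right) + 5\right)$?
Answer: $\frac{16}{11} \approx 1.4545$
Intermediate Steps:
$S{\left(O,g \right)} = O g$
$l = -25$ ($l = \left(-5\right) 5 = -25$)
$y{\left(k \right)} = 5 + k$ ($y{\left(k \right)} = -1 + \left(6 + k\right) = 5 + k$)
$c = - \frac{1}{11}$ ($c = \frac{1}{5 - 16} = \frac{1}{-11} = - \frac{1}{11} \approx -0.090909$)
$\left(4 + y{\left(l \right)}\right) c = \left(4 + \left(5 - 25\right)\right) \left(- \frac{1}{11}\right) = \left(4 - 20\right) \left(- \frac{1}{11}\right) = \left(-16\right) \left(- \frac{1}{11}\right) = \frac{16}{11}$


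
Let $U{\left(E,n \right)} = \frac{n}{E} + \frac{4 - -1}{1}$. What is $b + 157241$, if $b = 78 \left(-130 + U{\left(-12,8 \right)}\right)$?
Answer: $147439$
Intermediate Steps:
$U{\left(E,n \right)} = 5 + \frac{n}{E}$ ($U{\left(E,n \right)} = \frac{n}{E} + \left(4 + 1\right) 1 = \frac{n}{E} + 5 \cdot 1 = \frac{n}{E} + 5 = 5 + \frac{n}{E}$)
$b = -9802$ ($b = 78 \left(-130 + \left(5 + \frac{8}{-12}\right)\right) = 78 \left(-130 + \left(5 + 8 \left(- \frac{1}{12}\right)\right)\right) = 78 \left(-130 + \left(5 - \frac{2}{3}\right)\right) = 78 \left(-130 + \frac{13}{3}\right) = 78 \left(- \frac{377}{3}\right) = -9802$)
$b + 157241 = -9802 + 157241 = 147439$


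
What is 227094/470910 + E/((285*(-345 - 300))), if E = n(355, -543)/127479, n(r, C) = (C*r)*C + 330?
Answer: 1065129411406/2229338091915 ≈ 0.47778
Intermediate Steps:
n(r, C) = 330 + r*C² (n(r, C) = r*C² + 330 = 330 + r*C²)
E = 34890575/42493 (E = (330 + 355*(-543)²)/127479 = (330 + 355*294849)*(1/127479) = (330 + 104671395)*(1/127479) = 104671725*(1/127479) = 34890575/42493 ≈ 821.09)
227094/470910 + E/((285*(-345 - 300))) = 227094/470910 + 34890575/(42493*((285*(-345 - 300)))) = 227094*(1/470910) + 34890575/(42493*((285*(-645)))) = 37849/78485 + (34890575/42493)/(-183825) = 37849/78485 + (34890575/42493)*(-1/183825) = 37849/78485 - 1395623/312451029 = 1065129411406/2229338091915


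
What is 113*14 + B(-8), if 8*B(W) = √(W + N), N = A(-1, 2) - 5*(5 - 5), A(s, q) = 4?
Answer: 1582 + I/4 ≈ 1582.0 + 0.25*I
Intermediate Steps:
N = 4 (N = 4 - 5*(5 - 5) = 4 - 5*0 = 4 + 0 = 4)
B(W) = √(4 + W)/8 (B(W) = √(W + 4)/8 = √(4 + W)/8)
113*14 + B(-8) = 113*14 + √(4 - 8)/8 = 1582 + √(-4)/8 = 1582 + (2*I)/8 = 1582 + I/4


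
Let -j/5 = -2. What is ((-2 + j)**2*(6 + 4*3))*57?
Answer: 65664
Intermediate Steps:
j = 10 (j = -5*(-2) = 10)
((-2 + j)**2*(6 + 4*3))*57 = ((-2 + 10)**2*(6 + 4*3))*57 = (8**2*(6 + 12))*57 = (64*18)*57 = 1152*57 = 65664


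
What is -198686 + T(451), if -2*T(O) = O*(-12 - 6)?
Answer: -194627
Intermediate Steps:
T(O) = 9*O (T(O) = -O*(-12 - 6)/2 = -O*(-18)/2 = -(-9)*O = 9*O)
-198686 + T(451) = -198686 + 9*451 = -198686 + 4059 = -194627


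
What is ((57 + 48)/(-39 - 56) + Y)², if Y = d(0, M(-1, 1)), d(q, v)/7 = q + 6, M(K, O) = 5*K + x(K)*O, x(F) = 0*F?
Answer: 603729/361 ≈ 1672.4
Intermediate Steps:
x(F) = 0
M(K, O) = 5*K (M(K, O) = 5*K + 0*O = 5*K + 0 = 5*K)
d(q, v) = 42 + 7*q (d(q, v) = 7*(q + 6) = 7*(6 + q) = 42 + 7*q)
Y = 42 (Y = 42 + 7*0 = 42 + 0 = 42)
((57 + 48)/(-39 - 56) + Y)² = ((57 + 48)/(-39 - 56) + 42)² = (105/(-95) + 42)² = (105*(-1/95) + 42)² = (-21/19 + 42)² = (777/19)² = 603729/361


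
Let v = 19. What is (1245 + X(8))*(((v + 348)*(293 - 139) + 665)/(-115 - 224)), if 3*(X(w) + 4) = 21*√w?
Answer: -23654701/113 - 266854*√2/113 ≈ -2.1267e+5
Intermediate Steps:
X(w) = -4 + 7*√w (X(w) = -4 + (21*√w)/3 = -4 + 7*√w)
(1245 + X(8))*(((v + 348)*(293 - 139) + 665)/(-115 - 224)) = (1245 + (-4 + 7*√8))*(((19 + 348)*(293 - 139) + 665)/(-115 - 224)) = (1245 + (-4 + 7*(2*√2)))*((367*154 + 665)/(-339)) = (1245 + (-4 + 14*√2))*((56518 + 665)*(-1/339)) = (1241 + 14*√2)*(57183*(-1/339)) = (1241 + 14*√2)*(-19061/113) = -23654701/113 - 266854*√2/113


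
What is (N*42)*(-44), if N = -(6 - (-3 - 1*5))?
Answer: 25872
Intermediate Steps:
N = -14 (N = -(6 - (-3 - 5)) = -(6 - 1*(-8)) = -(6 + 8) = -1*14 = -14)
(N*42)*(-44) = -14*42*(-44) = -588*(-44) = 25872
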